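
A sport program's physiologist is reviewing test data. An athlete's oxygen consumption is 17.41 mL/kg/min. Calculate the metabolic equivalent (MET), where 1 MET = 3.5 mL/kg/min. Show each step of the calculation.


MET = VO2 / 3.5
= 17.41 / 3.5
= 4.97 METs

4.97 METs


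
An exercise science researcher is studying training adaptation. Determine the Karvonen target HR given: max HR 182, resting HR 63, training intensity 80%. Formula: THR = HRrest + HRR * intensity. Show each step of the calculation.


HRR = HRmax - HRrest = 182 - 63 = 119
THR = 63 + 119 * 0.8
= 158.2 bpm

158.2 bpm


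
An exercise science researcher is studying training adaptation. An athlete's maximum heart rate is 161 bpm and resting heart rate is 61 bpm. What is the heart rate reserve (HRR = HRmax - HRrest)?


HRR = HRmax - HRrest
= 161 - 61
= 100 bpm

100 bpm


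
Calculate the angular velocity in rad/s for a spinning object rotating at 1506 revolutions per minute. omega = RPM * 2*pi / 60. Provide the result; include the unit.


omega = RPM * 2*pi / 60
= 1506 * 6.28318531 / 60
= 157.708 rad/s

157.708 rad/s


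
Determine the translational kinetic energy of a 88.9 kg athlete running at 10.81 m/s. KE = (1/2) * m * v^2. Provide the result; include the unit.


KE = 0.5 * m * v^2
= 0.5 * 88.9 * 10.81^2
= 0.5 * 88.9 * 116.8561
= 5194.25 J

5194.25 J


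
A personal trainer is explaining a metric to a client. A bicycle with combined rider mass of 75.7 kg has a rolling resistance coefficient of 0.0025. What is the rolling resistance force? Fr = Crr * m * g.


Fr = 0.0025 * 75.7 * 9.81
= 0.18925 * 9.81
= 1.857 N

1.857 N


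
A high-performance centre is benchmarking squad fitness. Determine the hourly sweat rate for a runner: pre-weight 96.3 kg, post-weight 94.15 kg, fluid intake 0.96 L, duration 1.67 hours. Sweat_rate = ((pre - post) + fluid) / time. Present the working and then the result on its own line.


Mass lost = 96.3 - 94.15 = 2.15 kg
Add fluid consumed: 2.15 + 0.96 = 3.11 L total sweat
Sweat rate = 3.11 / 1.67 = 1.862 L/h

1.862 L/h


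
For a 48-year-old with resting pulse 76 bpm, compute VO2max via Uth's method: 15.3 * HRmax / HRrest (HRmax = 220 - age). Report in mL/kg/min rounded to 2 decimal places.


Step 1: HRmax = 220 - 48 = 172 bpm
Step 2: Ratio = 172 / 76 = 2.2632
Step 3: VO2max = 15.3 * 2.2632 = 34.63 mL/kg/min

34.63 mL/kg/min


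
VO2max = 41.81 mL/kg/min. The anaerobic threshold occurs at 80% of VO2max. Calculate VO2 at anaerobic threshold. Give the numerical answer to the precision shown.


AT fraction = 80 / 100 = 0.8
AT VO2 = 41.81 * 0.8
= 33.45 mL/kg/min

33.45 mL/kg/min


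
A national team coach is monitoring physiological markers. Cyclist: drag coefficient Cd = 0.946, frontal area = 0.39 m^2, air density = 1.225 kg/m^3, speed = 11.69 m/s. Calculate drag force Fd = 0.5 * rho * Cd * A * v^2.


v^2 = 11.69^2 = 136.6561
Fd = 0.5 * 1.225 * 0.946 * 0.39 * 136.6561
= 30.881 N

30.881 N


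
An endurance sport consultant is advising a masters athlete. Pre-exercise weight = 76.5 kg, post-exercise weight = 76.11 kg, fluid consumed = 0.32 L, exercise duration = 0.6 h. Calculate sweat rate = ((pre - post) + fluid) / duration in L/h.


Weight loss = 76.5 - 76.11 = 0.39 kg (approx L)
Total sweat = 0.39 + 0.32 = 0.71 L
Sweat rate = 0.71 / 0.6 = 1.183 L/h

1.183 L/h


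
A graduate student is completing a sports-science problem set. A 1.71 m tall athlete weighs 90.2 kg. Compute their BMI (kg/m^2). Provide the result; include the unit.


height^2 = 2.9241 m^2
BMI = 90.2 / 2.9241 = 30.85 kg/m^2

30.85 kg/m^2


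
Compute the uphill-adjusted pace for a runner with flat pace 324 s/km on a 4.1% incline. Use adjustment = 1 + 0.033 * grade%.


Adjustment factor = 1 + 0.033 * 4.1 = 1.1353
Grade-adjusted pace = 324 * 1.1353 = 367.84 s/km

367.84 s/km


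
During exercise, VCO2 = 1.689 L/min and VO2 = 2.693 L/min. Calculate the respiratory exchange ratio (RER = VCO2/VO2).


RER = VCO2 / VO2
= 1.689 / 2.693
= 0.6272

0.6272


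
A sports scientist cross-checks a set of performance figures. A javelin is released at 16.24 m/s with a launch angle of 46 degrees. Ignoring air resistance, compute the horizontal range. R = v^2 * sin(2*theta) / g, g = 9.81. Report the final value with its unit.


Launch speed squared = 263.7376
sin(2 * 46 deg) = 0.999391
Range = 263.7376 * 0.999391 / 9.81
= 26.868 m

26.868 m


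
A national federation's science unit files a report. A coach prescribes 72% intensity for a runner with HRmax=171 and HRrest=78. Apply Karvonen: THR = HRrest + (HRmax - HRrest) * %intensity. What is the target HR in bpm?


Heart rate reserve = 171 - 78 = 93
Intensity fraction = 72 / 100 = 0.72
THR = 78 + 93 * 0.72 = 144.96 bpm

144.96 bpm


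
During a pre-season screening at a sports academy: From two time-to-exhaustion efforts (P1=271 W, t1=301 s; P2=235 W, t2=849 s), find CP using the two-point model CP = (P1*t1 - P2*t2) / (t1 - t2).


Work in trial 1 = 81571 J
Work in trial 2 = 199515 J
Delta work = -117944 J
Delta time = -548 s
CP = -117944 / -548 = 215.23 W

215.23 W


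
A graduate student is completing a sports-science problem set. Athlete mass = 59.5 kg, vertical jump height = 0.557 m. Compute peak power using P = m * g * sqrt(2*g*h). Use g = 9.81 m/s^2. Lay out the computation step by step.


sqrt(2 * 9.81 * 0.557) = sqrt(10.92834) = 3.305804 m/s
P = 59.5 * 9.81 * 3.305804
= 1929.58 W

1929.58 W


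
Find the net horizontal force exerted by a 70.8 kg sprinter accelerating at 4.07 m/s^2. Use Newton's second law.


Newton's second law: F = m * a
F = 70.8 * 4.07 = 288.16 N

288.16 N


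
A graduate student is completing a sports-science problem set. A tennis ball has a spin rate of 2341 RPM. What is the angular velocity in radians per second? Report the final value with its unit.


Convert RPM to rad/s: multiply by 2*pi and divide by 60
omega = 2341 * 2 * pi / 60
= 245.149 rad/s

245.149 rad/s


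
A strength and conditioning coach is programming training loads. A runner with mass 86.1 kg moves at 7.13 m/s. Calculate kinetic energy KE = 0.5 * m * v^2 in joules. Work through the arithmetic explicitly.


v^2 = 7.13^2 = 50.8369
KE = 0.5 * 86.1 * 50.8369
= 2188.53 J

2188.53 J


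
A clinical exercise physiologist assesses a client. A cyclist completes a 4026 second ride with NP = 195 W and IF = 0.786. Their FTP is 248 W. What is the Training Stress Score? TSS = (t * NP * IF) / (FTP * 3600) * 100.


t * NP * IF = 4026 * 195 * 0.786 = 617065.02
FTP * 3600 = 892800
TSS = (617065.02 / 892800) * 100 = 69.12

69.12 TSS


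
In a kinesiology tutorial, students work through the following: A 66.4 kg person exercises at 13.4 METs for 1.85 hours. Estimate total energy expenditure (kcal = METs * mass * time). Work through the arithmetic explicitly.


Energy = METs * mass(kg) * time(h)
= 13.4 * 66.4 * 1.85
= 1646.06 kcal

1646.06 kcal


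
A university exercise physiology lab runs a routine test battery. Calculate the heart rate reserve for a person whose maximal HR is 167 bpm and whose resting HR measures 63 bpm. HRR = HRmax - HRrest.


HRmax = 167 bpm
HRrest = 63 bpm
HRR = 167 - 63 = 104 bpm

104 bpm


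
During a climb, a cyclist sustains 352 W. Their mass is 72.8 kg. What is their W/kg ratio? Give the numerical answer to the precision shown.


Power-to-weight = 352 W / 72.8 kg
= 4.835 W/kg

4.835 W/kg


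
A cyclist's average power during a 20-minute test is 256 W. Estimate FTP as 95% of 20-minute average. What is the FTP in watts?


FTP = 20-min power * 0.95
= 256 * 0.95
= 243.2 W

243.2 W


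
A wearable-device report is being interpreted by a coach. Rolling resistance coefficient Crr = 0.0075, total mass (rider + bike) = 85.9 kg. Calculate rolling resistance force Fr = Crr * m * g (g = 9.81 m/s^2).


Fr = Crr * m * g
= 0.0075 * 85.9 * 9.81
= 6.32 N

6.32 N


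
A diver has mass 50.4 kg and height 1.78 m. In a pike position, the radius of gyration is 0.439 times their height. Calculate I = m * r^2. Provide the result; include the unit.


r = 0.439 * 1.78 = 0.78142 m
I = m * r^2 = 50.4 * 0.610617 = 30.775 kg*m^2

30.775 kg*m^2


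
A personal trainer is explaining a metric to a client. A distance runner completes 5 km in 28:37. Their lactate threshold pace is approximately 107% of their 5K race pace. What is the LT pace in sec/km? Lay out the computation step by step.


Convert to seconds: 28 min 37 s = 1717 s
Pace per km = 1717 / 5 = 343.4 s/km
LT pace = 343.4 * 1.07 = 367.44 s/km

367.44 s/km


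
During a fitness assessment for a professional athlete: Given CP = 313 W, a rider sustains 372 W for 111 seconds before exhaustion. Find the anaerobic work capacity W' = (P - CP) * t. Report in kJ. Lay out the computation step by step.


Excess power = 372 - 313 = 59 W
Work above CP = 59 * 111 = 6549 J
W' = 6.549 kJ

6.549 kJ


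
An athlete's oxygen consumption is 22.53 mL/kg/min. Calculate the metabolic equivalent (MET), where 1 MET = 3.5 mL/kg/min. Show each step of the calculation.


MET = VO2 / 3.5
= 22.53 / 3.5
= 6.44 METs

6.44 METs


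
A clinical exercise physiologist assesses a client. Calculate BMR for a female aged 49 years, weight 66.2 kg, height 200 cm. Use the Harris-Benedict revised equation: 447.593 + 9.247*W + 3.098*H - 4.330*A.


Substituting values:
W term = 9.247 * 66.2 = 612.1514
H term = 3.098 * 200 = 619.6
A term = 4.330 * 49 = 212.17
BMR = 1467.17 kcal/day

1467.17 kcal/day


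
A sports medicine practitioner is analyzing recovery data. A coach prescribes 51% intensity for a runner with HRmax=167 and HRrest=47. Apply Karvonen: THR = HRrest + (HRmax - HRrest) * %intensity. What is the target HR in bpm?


Heart rate reserve = 167 - 47 = 120
Intensity fraction = 51 / 100 = 0.51
THR = 47 + 120 * 0.51 = 108.2 bpm

108.2 bpm


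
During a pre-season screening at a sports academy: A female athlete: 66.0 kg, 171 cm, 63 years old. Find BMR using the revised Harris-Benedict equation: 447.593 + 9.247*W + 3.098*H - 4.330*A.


Intercept = 447.593
Weight contribution = 9.247 * 66.0 = 610.302
Height contribution = 3.098 * 171 = 529.758
Age contribution = 4.33 * 63 = 272.79
BMR = 447.593 + 610.302 + 529.758 - 272.79
= 1314.86 kcal/day

1314.86 kcal/day


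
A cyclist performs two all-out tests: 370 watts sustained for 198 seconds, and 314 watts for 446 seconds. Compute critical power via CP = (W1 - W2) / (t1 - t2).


W1 = P1 * t1 = 370 * 198 = 73260 J
W2 = P2 * t2 = 314 * 446 = 140044 J
CP = (73260 - 140044) / (198 - 446)
= 269.29 W

269.29 W


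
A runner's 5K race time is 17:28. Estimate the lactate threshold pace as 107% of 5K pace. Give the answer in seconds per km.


Total race time = 17*60 + 28 = 1048 seconds
5K pace = 1048 / 5 = 209.6 sec/km
LT pace = 209.6 * 1.07 = 224.27 sec/km

224.27 s/km


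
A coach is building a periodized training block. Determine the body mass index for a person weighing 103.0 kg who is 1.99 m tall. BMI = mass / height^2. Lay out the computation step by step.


BMI = mass / height^2
= 103.0 / 1.99^2
= 103.0 / 3.9601
= 26.01 kg/m^2

26.01 kg/m^2


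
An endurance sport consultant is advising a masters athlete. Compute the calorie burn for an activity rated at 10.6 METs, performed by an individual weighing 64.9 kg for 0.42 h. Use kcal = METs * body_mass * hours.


Product of METs and mass = 10.6 * 64.9 = 687.94
Total kcal = 687.94 * 0.42 = 288.93 kcal

288.93 kcal


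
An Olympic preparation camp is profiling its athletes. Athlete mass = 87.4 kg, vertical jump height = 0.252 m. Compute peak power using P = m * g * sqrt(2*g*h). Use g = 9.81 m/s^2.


sqrt(2 * 9.81 * 0.252) = sqrt(4.94424) = 2.223565 m/s
P = 87.4 * 9.81 * 2.223565
= 1906.47 W

1906.47 W


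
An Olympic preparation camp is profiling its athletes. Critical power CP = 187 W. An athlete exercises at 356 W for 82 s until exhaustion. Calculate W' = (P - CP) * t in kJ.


P - CP = 356 - 187 = 169 W
W' = 169 * 82 = 13858 J
= 13858 / 1000 = 13.858 kJ

13.858 kJ


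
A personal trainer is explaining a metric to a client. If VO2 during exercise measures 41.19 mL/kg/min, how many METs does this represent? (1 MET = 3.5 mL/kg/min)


METs = VO2 / 3.5 = 41.19 / 3.5 = 11.77

11.77 METs


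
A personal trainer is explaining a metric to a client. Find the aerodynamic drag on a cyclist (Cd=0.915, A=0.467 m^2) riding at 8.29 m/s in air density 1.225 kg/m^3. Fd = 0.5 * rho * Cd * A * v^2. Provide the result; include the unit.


Fd = 0.5 * 1.225 * 0.915 * 0.467 * 8.29^2
= 0.5 * 1.225 * 0.915 * 0.467 * 68.7241
= 17.987 N

17.987 N


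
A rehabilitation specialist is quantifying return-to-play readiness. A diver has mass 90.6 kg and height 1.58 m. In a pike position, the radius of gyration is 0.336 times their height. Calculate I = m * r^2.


r = 0.336 * 1.58 = 0.53088 m
I = m * r^2 = 90.6 * 0.281834 = 25.534 kg*m^2

25.534 kg*m^2


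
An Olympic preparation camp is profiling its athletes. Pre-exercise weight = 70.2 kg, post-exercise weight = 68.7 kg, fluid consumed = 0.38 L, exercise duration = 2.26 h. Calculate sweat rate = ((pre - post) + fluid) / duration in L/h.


Weight loss = 70.2 - 68.7 = 1.5 kg (approx L)
Total sweat = 1.5 + 0.38 = 1.88 L
Sweat rate = 1.88 / 2.26 = 0.832 L/h

0.832 L/h


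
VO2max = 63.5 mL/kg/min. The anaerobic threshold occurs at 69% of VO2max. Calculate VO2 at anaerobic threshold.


AT fraction = 69 / 100 = 0.69
AT VO2 = 63.5 * 0.69
= 43.82 mL/kg/min

43.82 mL/kg/min


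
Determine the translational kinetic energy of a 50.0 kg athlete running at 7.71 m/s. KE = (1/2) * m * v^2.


KE = 0.5 * m * v^2
= 0.5 * 50.0 * 7.71^2
= 0.5 * 50.0 * 59.4441
= 1486.1 J

1486.1 J


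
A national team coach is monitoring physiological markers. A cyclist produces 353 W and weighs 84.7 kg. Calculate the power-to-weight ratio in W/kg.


P/W = power / mass
= 353 / 84.7
= 4.168 W/kg

4.168 W/kg


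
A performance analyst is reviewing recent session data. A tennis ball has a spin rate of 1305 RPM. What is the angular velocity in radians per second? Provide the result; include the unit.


Convert RPM to rad/s: multiply by 2*pi and divide by 60
omega = 1305 * 2 * pi / 60
= 136.659 rad/s

136.659 rad/s


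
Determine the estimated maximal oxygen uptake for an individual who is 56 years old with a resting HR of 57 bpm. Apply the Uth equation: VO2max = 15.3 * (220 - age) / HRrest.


HRmax = 220 - 56 = 164
VO2max = 15.3 * (164 / 57)
= 15.3 * 2.8772
= 44.02 mL/kg/min

44.02 mL/kg/min


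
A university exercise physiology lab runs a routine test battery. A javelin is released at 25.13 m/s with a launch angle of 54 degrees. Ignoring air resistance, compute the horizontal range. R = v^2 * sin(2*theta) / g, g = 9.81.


Launch speed squared = 631.5169
sin(2 * 54 deg) = 0.951057
Range = 631.5169 * 0.951057 / 9.81
= 61.224 m

61.224 m


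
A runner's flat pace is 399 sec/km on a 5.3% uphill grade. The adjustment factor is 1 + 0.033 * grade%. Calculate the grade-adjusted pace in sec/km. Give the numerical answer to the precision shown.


Factor = 1 + 0.033 * 5.3 = 1.1749
Adjusted pace = 399 * 1.1749
= 468.79 sec/km

468.79 s/km


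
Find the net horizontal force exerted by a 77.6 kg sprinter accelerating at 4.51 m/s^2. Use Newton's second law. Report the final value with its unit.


Newton's second law: F = m * a
F = 77.6 * 4.51 = 349.98 N

349.98 N


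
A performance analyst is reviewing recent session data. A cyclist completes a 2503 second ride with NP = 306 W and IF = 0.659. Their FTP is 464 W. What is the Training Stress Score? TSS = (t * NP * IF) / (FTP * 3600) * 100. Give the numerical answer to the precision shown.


t * NP * IF = 2503 * 306 * 0.659 = 504739.962
FTP * 3600 = 1670400
TSS = (504739.962 / 1670400) * 100 = 30.22

30.22 TSS


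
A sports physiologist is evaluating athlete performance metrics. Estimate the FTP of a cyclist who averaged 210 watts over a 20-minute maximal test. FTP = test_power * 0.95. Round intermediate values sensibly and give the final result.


FTP = 210 * 0.95 = 199.5 W

199.5 W


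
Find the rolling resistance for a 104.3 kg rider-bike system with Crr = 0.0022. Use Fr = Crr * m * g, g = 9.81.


m * g = 104.3 * 9.81 = 1023.183 N
Fr = 0.0022 * 1023.183 = 2.251 N

2.251 N


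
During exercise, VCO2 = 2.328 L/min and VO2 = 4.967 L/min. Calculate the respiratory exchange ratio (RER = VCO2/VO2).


RER = VCO2 / VO2
= 2.328 / 4.967
= 0.4687

0.4687


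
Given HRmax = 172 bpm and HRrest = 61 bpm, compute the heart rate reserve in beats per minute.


Heart rate reserve = maximum HR minus resting HR
HRR = 172 - 61 = 111 bpm

111 bpm


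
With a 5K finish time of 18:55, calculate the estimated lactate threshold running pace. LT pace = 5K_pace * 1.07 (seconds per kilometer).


Race duration = 1135 s for 5 km
Average pace = 1135 / 5 = 227.0 s/km
LT pace = 227.0 * 1.07
= 242.89 s/km

242.89 s/km


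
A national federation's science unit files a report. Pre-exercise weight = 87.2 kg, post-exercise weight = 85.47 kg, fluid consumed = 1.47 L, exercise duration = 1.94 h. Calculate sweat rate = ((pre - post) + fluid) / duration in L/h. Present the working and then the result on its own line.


Weight loss = 87.2 - 85.47 = 1.73 kg (approx L)
Total sweat = 1.73 + 1.47 = 3.2 L
Sweat rate = 3.2 / 1.94 = 1.649 L/h

1.649 L/h


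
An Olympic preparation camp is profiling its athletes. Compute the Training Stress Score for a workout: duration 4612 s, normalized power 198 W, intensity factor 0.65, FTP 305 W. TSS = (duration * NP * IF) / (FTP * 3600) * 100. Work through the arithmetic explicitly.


Product = 4612 * 198 * 0.65 = 593564.4
Base = 305 * 3600 = 1098000
TSS = 593564.4 / 1098000 * 100 = 54.06

54.06 TSS


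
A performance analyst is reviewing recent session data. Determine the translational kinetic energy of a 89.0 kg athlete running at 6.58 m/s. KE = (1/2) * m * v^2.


KE = 0.5 * m * v^2
= 0.5 * 89.0 * 6.58^2
= 0.5 * 89.0 * 43.2964
= 1926.69 J

1926.69 J


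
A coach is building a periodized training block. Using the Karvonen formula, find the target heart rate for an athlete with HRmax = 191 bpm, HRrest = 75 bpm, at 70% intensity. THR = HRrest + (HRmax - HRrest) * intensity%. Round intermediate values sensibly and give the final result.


HRR = 191 - 75 = 116
THR = 75 + 116 * 0.7
= 75 + 81.2
= 156.2 bpm

156.2 bpm


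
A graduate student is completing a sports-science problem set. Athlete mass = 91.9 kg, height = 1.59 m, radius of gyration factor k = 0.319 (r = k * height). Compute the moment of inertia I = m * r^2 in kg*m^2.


r = k * height = 0.319 * 1.59 = 0.50721 m
r^2 = 0.50721^2 = 0.257262
I = 91.9 * 0.257262 = 23.642 kg*m^2

23.642 kg*m^2


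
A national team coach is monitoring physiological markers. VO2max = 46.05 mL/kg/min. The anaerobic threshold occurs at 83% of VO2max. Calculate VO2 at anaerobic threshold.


AT fraction = 83 / 100 = 0.83
AT VO2 = 46.05 * 0.83
= 38.22 mL/kg/min

38.22 mL/kg/min


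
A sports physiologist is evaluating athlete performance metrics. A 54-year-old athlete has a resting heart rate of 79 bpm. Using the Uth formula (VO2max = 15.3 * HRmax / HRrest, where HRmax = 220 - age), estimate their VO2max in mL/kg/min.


HRmax = 220 - 54 = 166 bpm
Ratio = HRmax / HRrest = 166 / 79 = 2.1013
VO2max = 15.3 * 2.1013 = 32.15 mL/kg/min

32.15 mL/kg/min


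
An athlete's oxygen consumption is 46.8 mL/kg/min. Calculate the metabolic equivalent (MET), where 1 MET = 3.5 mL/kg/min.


MET = VO2 / 3.5
= 46.8 / 3.5
= 13.37 METs

13.37 METs


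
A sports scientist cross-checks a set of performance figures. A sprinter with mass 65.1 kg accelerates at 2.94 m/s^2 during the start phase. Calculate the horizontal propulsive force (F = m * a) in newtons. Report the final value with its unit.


F = m * a
= 65.1 * 2.94
= 191.39 N

191.39 N


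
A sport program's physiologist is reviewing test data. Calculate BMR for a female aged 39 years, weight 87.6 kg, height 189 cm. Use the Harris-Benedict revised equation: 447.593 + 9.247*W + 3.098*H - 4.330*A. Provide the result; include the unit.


Substituting values:
W term = 9.247 * 87.6 = 810.0372
H term = 3.098 * 189 = 585.522
A term = 4.330 * 39 = 168.87
BMR = 1674.28 kcal/day

1674.28 kcal/day


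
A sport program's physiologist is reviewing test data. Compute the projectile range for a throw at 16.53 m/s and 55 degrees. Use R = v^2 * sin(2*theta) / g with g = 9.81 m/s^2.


Two times the angle = 110 degrees
sin(110) = 0.939693
R = 273.2409 * 0.939693 / 9.81 = 26.174 m

26.174 m


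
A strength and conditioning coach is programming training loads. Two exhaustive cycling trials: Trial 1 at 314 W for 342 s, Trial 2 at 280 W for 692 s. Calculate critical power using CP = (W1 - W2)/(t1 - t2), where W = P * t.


W1 = 314 * 342 = 107388 J
W2 = 280 * 692 = 193760 J
CP = (107388 - 193760) / (342 - 692)
= -86372 / -350
= 246.78 W

246.78 W


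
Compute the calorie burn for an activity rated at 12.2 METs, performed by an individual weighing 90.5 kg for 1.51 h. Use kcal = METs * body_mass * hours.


Product of METs and mass = 12.2 * 90.5 = 1104.1
Total kcal = 1104.1 * 1.51 = 1667.19 kcal

1667.19 kcal


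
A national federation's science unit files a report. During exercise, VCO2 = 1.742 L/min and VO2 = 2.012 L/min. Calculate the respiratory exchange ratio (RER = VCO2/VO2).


RER = VCO2 / VO2
= 1.742 / 2.012
= 0.8658

0.8658


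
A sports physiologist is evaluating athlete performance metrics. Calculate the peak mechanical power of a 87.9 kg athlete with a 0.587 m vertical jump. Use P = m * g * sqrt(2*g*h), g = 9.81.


First, sqrt(2gh) = sqrt(2 * 9.81 * 0.587)
= sqrt(11.51694) = 3.393662 m/s
Power = 87.9 * 9.81 * 3.393662 = 2926.35 W

2926.35 W


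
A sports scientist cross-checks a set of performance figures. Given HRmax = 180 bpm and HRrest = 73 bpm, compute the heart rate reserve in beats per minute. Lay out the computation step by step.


Heart rate reserve = maximum HR minus resting HR
HRR = 180 - 73 = 107 bpm

107 bpm


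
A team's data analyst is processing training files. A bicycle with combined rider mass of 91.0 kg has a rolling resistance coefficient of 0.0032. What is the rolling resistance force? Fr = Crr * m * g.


Fr = 0.0032 * 91.0 * 9.81
= 0.2912 * 9.81
= 2.857 N

2.857 N


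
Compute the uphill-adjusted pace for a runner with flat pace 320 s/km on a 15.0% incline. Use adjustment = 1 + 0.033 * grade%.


Adjustment factor = 1 + 0.033 * 15.0 = 1.495
Grade-adjusted pace = 320 * 1.495 = 478.4 s/km

478.4 s/km


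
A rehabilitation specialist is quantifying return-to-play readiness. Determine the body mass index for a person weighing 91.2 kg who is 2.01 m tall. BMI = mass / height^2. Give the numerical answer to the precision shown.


BMI = mass / height^2
= 91.2 / 2.01^2
= 91.2 / 4.0401
= 22.57 kg/m^2

22.57 kg/m^2


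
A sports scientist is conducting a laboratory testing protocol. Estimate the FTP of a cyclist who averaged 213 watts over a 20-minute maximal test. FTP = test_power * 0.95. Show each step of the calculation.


FTP = 213 * 0.95 = 202.35 W

202.35 W


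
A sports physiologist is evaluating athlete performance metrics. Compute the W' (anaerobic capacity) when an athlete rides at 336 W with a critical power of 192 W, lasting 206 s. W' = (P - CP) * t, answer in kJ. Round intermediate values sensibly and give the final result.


Above-CP power = 144 W
Duration = 206 s
W' = 144 * 206 = 29664 J
Convert: 29664 / 1000 = 29.664 kJ

29.664 kJ


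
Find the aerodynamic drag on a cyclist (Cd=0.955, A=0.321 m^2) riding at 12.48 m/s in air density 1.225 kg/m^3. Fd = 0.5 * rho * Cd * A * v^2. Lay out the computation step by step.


Fd = 0.5 * 1.225 * 0.955 * 0.321 * 12.48^2
= 0.5 * 1.225 * 0.955 * 0.321 * 155.7504
= 29.244 N

29.244 N


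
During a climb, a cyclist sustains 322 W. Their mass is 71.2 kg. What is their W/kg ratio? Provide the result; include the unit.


Power-to-weight = 322 W / 71.2 kg
= 4.522 W/kg

4.522 W/kg


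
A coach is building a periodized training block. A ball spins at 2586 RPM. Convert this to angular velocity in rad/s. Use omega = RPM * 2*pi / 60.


omega = 2586 * 2 * pi / 60
= 2586 * 6.28318531 / 60
= 16248.317 / 60
= 270.805 rad/s

270.805 rad/s


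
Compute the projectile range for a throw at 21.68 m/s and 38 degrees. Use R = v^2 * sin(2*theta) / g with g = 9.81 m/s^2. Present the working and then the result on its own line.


Two times the angle = 76 degrees
sin(76) = 0.970296
R = 470.0224 * 0.970296 / 9.81 = 46.489 m

46.489 m


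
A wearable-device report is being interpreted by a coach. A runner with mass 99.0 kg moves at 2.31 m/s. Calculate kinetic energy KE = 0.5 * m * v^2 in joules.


v^2 = 2.31^2 = 5.3361
KE = 0.5 * 99.0 * 5.3361
= 264.14 J

264.14 J


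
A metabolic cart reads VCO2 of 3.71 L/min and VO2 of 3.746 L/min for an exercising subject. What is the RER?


RER = VCO2 / VO2 = 3.71 / 3.746 = 0.9904

0.9904


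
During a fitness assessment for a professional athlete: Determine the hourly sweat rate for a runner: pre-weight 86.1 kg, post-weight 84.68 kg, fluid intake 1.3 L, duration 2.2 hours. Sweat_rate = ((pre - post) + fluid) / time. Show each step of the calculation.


Mass lost = 86.1 - 84.68 = 1.42 kg
Add fluid consumed: 1.42 + 1.3 = 2.72 L total sweat
Sweat rate = 2.72 / 2.2 = 1.236 L/h

1.236 L/h


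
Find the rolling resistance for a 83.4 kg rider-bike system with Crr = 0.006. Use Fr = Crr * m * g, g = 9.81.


m * g = 83.4 * 9.81 = 818.154 N
Fr = 0.006 * 818.154 = 4.909 N

4.909 N


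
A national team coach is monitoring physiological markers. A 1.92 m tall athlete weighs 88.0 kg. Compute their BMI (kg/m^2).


height^2 = 3.6864 m^2
BMI = 88.0 / 3.6864 = 23.87 kg/m^2

23.87 kg/m^2


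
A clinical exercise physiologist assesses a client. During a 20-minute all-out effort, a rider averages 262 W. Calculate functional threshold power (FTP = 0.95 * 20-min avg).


FTP = 0.95 * 262
= 248.9 W

248.9 W


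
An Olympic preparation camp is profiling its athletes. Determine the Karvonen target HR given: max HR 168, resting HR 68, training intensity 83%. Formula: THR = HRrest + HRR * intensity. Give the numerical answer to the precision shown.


HRR = HRmax - HRrest = 168 - 68 = 100
THR = 68 + 100 * 0.83
= 151.0 bpm

151.0 bpm


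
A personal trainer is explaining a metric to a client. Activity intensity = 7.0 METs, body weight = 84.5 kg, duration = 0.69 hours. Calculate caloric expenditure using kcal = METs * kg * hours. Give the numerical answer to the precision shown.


kcal = 7.0 * 84.5 * 0.69
= 591.5 * 0.69
= 408.14 kcal

408.14 kcal


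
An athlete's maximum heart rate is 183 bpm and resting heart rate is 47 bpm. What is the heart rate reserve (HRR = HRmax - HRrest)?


HRR = HRmax - HRrest
= 183 - 47
= 136 bpm

136 bpm


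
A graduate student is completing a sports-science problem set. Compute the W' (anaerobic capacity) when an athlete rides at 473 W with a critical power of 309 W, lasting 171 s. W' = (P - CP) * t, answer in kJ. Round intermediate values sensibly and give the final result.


Above-CP power = 164 W
Duration = 171 s
W' = 164 * 171 = 28044 J
Convert: 28044 / 1000 = 28.044 kJ

28.044 kJ


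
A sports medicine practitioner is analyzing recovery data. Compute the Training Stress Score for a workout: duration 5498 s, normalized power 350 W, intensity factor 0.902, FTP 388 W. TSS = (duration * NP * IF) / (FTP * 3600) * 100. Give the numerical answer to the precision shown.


Product = 5498 * 350 * 0.902 = 1735718.6
Base = 388 * 3600 = 1396800
TSS = 1735718.6 / 1396800 * 100 = 124.26

124.26 TSS


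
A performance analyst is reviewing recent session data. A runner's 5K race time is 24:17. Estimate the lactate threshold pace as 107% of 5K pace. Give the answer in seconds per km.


Total race time = 24*60 + 17 = 1457 seconds
5K pace = 1457 / 5 = 291.4 sec/km
LT pace = 291.4 * 1.07 = 311.8 sec/km

311.8 s/km


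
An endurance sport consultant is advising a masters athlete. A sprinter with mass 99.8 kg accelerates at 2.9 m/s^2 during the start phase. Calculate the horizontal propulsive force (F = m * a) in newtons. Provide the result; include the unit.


F = m * a
= 99.8 * 2.9
= 289.42 N

289.42 N


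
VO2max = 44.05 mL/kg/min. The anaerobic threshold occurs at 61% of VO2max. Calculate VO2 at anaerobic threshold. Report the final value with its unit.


AT fraction = 61 / 100 = 0.61
AT VO2 = 44.05 * 0.61
= 26.87 mL/kg/min

26.87 mL/kg/min


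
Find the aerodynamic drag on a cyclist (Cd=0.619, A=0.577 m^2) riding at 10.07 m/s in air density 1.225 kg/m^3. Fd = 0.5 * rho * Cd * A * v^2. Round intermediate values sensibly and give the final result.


Fd = 0.5 * 1.225 * 0.619 * 0.577 * 10.07^2
= 0.5 * 1.225 * 0.619 * 0.577 * 101.4049
= 22.184 N

22.184 N


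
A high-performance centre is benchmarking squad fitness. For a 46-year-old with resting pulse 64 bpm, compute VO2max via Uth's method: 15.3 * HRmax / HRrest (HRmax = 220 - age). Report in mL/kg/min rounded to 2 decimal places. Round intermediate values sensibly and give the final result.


Step 1: HRmax = 220 - 46 = 174 bpm
Step 2: Ratio = 174 / 64 = 2.7188
Step 3: VO2max = 15.3 * 2.7188 = 41.6 mL/kg/min

41.6 mL/kg/min


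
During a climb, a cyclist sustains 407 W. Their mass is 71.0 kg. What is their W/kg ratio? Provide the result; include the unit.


Power-to-weight = 407 W / 71.0 kg
= 5.732 W/kg

5.732 W/kg


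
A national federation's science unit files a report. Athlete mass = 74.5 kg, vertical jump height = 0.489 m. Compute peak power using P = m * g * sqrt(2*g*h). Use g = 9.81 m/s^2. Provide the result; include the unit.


sqrt(2 * 9.81 * 0.489) = sqrt(9.59418) = 3.097447 m/s
P = 74.5 * 9.81 * 3.097447
= 2263.75 W

2263.75 W


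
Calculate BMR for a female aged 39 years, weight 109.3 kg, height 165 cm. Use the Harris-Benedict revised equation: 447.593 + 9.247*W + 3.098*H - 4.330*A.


Substituting values:
W term = 9.247 * 109.3 = 1010.6971
H term = 3.098 * 165 = 511.17
A term = 4.330 * 39 = 168.87
BMR = 1800.59 kcal/day

1800.59 kcal/day


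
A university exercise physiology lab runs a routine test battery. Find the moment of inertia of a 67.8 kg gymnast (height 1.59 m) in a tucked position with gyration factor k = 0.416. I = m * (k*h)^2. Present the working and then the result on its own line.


Radius of gyration = 0.416 * 1.59 = 0.66144 m
I = 67.8 * 0.66144^2
= 67.8 * 0.437503
= 29.663 kg*m^2

29.663 kg*m^2


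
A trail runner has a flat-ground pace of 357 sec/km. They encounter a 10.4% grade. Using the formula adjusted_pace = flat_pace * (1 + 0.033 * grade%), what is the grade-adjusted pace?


Grade factor = 1 + 0.033 * 10.4 = 1.3432
Adjusted = 357 * 1.3432 = 479.52 sec/km

479.52 s/km


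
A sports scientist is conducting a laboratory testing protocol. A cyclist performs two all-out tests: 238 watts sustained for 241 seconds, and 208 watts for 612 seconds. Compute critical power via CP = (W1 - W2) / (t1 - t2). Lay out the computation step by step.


W1 = P1 * t1 = 238 * 241 = 57358 J
W2 = P2 * t2 = 208 * 612 = 127296 J
CP = (57358 - 127296) / (241 - 612)
= 188.51 W

188.51 W


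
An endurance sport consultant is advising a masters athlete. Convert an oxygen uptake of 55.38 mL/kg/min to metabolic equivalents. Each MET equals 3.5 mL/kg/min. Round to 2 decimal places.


One MET = 3.5 mL/kg/min
Number of METs = 55.38 / 3.5
= 15.82 METs

15.82 METs


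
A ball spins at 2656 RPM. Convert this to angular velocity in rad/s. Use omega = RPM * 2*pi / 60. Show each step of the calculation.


omega = 2656 * 2 * pi / 60
= 2656 * 6.28318531 / 60
= 16688.14 / 60
= 278.136 rad/s

278.136 rad/s


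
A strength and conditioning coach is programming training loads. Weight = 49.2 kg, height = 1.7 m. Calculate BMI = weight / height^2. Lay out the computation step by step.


height^2 = 1.7^2 = 2.89
BMI = 49.2 / 2.89 = 17.02 kg/m^2

17.02 kg/m^2


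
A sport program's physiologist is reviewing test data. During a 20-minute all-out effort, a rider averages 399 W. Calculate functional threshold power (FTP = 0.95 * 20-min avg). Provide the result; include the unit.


FTP = 0.95 * 399
= 379.05 W

379.05 W


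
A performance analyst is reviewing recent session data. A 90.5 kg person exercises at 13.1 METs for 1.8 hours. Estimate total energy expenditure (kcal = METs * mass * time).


Energy = METs * mass(kg) * time(h)
= 13.1 * 90.5 * 1.8
= 2133.99 kcal

2133.99 kcal


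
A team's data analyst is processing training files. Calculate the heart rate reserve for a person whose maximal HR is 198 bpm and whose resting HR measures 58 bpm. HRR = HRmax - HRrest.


HRmax = 198 bpm
HRrest = 58 bpm
HRR = 198 - 58 = 140 bpm

140 bpm


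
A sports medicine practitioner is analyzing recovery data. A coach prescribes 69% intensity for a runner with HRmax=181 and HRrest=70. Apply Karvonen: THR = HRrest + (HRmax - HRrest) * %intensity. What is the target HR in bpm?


Heart rate reserve = 181 - 70 = 111
Intensity fraction = 69 / 100 = 0.69
THR = 70 + 111 * 0.69 = 146.59 bpm

146.59 bpm


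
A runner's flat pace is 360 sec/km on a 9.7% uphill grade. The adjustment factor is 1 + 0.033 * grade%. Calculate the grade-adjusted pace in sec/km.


Factor = 1 + 0.033 * 9.7 = 1.3201
Adjusted pace = 360 * 1.3201
= 475.24 sec/km

475.24 s/km


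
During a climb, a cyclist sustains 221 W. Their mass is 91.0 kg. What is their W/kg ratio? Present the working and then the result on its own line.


Power-to-weight = 221 W / 91.0 kg
= 2.429 W/kg

2.429 W/kg


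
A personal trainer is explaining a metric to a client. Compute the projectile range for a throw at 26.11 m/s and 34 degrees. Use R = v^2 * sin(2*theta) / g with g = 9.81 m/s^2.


Two times the angle = 68 degrees
sin(68) = 0.927184
R = 681.7321 * 0.927184 / 9.81 = 64.433 m

64.433 m


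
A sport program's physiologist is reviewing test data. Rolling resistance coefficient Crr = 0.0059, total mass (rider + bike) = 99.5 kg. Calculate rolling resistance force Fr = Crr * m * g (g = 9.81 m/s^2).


Fr = Crr * m * g
= 0.0059 * 99.5 * 9.81
= 5.759 N

5.759 N


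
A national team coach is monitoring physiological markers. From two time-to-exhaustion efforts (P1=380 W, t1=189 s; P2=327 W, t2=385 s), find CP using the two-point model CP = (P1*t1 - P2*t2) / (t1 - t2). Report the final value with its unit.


Work in trial 1 = 71820 J
Work in trial 2 = 125895 J
Delta work = -54075 J
Delta time = -196 s
CP = -54075 / -196 = 275.89 W

275.89 W


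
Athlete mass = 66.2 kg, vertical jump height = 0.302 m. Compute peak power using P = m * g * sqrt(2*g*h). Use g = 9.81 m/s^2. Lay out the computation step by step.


sqrt(2 * 9.81 * 0.302) = sqrt(5.92524) = 2.434182 m/s
P = 66.2 * 9.81 * 2.434182
= 1580.81 W

1580.81 W


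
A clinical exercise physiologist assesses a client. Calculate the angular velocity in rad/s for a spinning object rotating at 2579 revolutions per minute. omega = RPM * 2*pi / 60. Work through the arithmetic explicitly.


omega = RPM * 2*pi / 60
= 2579 * 6.28318531 / 60
= 270.072 rad/s

270.072 rad/s


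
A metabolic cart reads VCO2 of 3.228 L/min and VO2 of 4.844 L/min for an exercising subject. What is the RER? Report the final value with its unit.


RER = VCO2 / VO2 = 3.228 / 4.844 = 0.6664

0.6664


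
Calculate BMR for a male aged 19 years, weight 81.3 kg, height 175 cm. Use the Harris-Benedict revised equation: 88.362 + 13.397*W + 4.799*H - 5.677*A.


Substituting values:
W term = 13.397 * 81.3 = 1089.1761
H term = 4.799 * 175 = 839.825
A term = 5.677 * 19 = 107.863
BMR = 1909.5 kcal/day

1909.5 kcal/day


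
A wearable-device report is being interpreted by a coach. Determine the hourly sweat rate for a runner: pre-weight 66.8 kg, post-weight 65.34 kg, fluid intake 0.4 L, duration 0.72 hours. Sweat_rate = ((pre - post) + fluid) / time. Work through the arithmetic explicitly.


Mass lost = 66.8 - 65.34 = 1.46 kg
Add fluid consumed: 1.46 + 0.4 = 1.86 L total sweat
Sweat rate = 1.86 / 0.72 = 2.583 L/h

2.583 L/h


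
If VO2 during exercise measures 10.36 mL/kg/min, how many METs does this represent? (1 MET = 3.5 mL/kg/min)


METs = VO2 / 3.5 = 10.36 / 3.5 = 2.96

2.96 METs


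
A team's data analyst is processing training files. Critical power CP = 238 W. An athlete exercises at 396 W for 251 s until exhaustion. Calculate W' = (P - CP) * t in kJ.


P - CP = 396 - 238 = 158 W
W' = 158 * 251 = 39658 J
= 39658 / 1000 = 39.658 kJ

39.658 kJ


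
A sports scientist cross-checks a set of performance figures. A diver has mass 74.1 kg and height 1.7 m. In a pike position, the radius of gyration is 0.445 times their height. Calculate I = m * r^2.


r = 0.445 * 1.7 = 0.7565 m
I = m * r^2 = 74.1 * 0.572292 = 42.407 kg*m^2

42.407 kg*m^2


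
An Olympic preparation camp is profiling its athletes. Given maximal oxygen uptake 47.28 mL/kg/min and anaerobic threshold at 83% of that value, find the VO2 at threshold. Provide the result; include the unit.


Percentage as decimal = 0.83
VO2 at AT = 47.28 * 0.83 = 39.24 mL/kg/min

39.24 mL/kg/min


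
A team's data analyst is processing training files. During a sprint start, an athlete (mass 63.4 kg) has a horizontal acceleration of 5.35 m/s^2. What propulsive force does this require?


Propulsive force = mass * acceleration
= 63.4 kg * 5.35 m/s^2
= 339.19 N

339.19 N


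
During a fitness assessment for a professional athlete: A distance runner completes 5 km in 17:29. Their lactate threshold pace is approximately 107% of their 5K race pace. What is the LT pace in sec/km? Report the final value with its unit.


Convert to seconds: 17 min 29 s = 1049 s
Pace per km = 1049 / 5 = 209.8 s/km
LT pace = 209.8 * 1.07 = 224.49 s/km

224.49 s/km


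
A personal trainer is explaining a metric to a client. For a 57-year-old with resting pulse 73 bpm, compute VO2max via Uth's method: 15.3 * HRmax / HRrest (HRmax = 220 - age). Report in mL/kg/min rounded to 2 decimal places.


Step 1: HRmax = 220 - 57 = 163 bpm
Step 2: Ratio = 163 / 73 = 2.2329
Step 3: VO2max = 15.3 * 2.2329 = 34.16 mL/kg/min

34.16 mL/kg/min


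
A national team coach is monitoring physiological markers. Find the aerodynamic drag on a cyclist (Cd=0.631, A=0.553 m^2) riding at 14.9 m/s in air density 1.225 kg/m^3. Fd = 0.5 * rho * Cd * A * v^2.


Fd = 0.5 * 1.225 * 0.631 * 0.553 * 14.9^2
= 0.5 * 1.225 * 0.631 * 0.553 * 222.01
= 47.45 N

47.45 N


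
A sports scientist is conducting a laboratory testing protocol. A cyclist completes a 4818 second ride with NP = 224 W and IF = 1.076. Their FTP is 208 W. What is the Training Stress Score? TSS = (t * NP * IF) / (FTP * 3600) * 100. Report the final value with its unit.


t * NP * IF = 4818 * 224 * 1.076 = 1161253.632
FTP * 3600 = 748800
TSS = (1161253.632 / 748800) * 100 = 155.08

155.08 TSS


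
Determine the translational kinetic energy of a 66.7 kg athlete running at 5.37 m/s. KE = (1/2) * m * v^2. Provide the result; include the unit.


KE = 0.5 * m * v^2
= 0.5 * 66.7 * 5.37^2
= 0.5 * 66.7 * 28.8369
= 961.71 J

961.71 J


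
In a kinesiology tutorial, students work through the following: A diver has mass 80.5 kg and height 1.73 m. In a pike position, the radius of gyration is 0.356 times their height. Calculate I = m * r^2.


r = 0.356 * 1.73 = 0.61588 m
I = m * r^2 = 80.5 * 0.379308 = 30.534 kg*m^2

30.534 kg*m^2


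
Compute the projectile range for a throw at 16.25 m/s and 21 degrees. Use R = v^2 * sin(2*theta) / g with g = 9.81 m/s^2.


Two times the angle = 42 degrees
sin(42) = 0.669131
R = 264.0625 * 0.669131 / 9.81 = 18.011 m

18.011 m


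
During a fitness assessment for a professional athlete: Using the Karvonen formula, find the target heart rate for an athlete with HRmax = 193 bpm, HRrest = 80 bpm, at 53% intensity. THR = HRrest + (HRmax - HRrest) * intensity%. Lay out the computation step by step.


HRR = 193 - 80 = 113
THR = 80 + 113 * 0.53
= 80 + 59.89
= 139.89 bpm

139.89 bpm
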